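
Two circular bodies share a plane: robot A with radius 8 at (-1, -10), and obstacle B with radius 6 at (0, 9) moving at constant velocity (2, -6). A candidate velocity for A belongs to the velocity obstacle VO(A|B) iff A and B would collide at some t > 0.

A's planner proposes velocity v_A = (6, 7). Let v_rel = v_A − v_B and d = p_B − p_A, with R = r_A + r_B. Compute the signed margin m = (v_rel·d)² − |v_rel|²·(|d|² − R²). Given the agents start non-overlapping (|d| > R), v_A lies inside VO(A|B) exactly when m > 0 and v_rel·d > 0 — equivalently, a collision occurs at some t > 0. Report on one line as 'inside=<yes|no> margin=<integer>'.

d = (1, 19),  |d|² = 362;  R = 8+6 = 14,  c = 362−14² = 166
v_rel = (4, 13),  |v_rel|² = 185;  v_rel·d = (4)·(1) + (13)·(19) = 251
185·t² − 502·t + 166 = 0  ⇒  m = 251² − 185·166 = 32291
m = 32291 > 0,  v_rel·d = 251 > 0  ⇒  inside

inside=yes margin=32291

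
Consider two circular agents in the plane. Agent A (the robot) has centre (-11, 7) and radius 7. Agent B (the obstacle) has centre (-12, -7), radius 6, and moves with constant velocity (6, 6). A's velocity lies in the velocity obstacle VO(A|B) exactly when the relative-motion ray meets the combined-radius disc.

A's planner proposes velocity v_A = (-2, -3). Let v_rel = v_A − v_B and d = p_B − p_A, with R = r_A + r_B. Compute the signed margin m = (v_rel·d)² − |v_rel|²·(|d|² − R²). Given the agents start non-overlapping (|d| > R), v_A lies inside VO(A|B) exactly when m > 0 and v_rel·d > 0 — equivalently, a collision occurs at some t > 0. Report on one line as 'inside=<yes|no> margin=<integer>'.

d = (-1, -14),  |d|² = 197;  R = 7+6 = 13,  c = 197−13² = 28
v_rel = (-8, -9),  |v_rel|² = 145;  v_rel·d = (-8)·(-1) + (-9)·(-14) = 134
145·t² − 268·t + 28 = 0  ⇒  m = 134² − 145·28 = 13896
m = 13896 > 0,  v_rel·d = 134 > 0  ⇒  inside

inside=yes margin=13896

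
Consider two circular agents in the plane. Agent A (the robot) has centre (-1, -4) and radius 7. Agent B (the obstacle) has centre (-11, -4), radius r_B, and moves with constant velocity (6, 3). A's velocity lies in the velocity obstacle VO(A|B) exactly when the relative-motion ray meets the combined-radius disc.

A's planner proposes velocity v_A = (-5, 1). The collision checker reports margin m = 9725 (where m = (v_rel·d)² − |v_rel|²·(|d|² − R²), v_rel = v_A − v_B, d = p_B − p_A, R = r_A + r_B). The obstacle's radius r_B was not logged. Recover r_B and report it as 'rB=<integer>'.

m = 9725
d = (-10, 0);  v_rel = (-11, -2),  |v_rel|² = 125
v_rel×d = (-11)·(0) − (-2)·(-10) = -20
since m = R²·125 − (-20)²:  R² = (400 + 9725) / 125 = 81
R = √81 = 9  ⇒  r_B = 9 − 7 = 2

rB=2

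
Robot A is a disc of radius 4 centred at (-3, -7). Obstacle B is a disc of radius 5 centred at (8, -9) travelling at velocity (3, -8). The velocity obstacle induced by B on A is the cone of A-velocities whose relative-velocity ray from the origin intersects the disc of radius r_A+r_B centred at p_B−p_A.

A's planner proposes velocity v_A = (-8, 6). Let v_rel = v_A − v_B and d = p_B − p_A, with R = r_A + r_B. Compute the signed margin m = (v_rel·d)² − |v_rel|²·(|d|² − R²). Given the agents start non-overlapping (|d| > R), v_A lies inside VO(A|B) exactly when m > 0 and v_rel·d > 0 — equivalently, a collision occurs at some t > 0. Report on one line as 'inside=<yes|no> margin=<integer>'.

d = (11, -2),  |d|² = 125;  R = 4+5 = 9,  c = 125−9² = 44
v_rel = (-11, 14),  |v_rel|² = 317;  v_rel·d = (-11)·(11) + (14)·(-2) = -149
317·t² + 298·t + 44 = 0  ⇒  m = (-149)² − 317·44 = 8253
m = 8253 > 0,  v_rel·d = -149 < 0  ⇒  outside

inside=no margin=8253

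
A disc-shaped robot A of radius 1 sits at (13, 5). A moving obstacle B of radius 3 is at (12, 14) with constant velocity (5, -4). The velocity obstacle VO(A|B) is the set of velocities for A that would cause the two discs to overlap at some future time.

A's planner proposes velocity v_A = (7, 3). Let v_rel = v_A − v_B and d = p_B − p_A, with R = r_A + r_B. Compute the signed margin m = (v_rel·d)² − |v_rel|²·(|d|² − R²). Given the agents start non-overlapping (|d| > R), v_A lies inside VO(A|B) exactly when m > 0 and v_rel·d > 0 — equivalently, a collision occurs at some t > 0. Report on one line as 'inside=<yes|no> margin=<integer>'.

d = (-1, 9),  |d|² = 82;  R = 1+3 = 4,  c = 82−4² = 66
v_rel = (2, 7),  |v_rel|² = 53;  v_rel·d = (2)·(-1) + (7)·(9) = 61
53·t² − 122·t + 66 = 0  ⇒  m = 61² − 53·66 = 223
m = 223 > 0,  v_rel·d = 61 > 0  ⇒  inside

inside=yes margin=223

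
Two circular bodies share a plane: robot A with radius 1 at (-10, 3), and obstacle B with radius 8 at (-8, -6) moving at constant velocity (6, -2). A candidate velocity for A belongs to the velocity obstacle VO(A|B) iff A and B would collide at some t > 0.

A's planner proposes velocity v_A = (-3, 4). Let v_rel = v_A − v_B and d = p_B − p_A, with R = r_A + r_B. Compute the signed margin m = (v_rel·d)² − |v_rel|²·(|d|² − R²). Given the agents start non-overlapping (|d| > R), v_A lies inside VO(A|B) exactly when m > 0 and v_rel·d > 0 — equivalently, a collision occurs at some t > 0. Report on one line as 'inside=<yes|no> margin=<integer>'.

d = (2, -9),  |d|² = 85;  R = 1+8 = 9,  c = 85−9² = 4
v_rel = (-9, 6),  |v_rel|² = 117;  v_rel·d = (-9)·(2) + (6)·(-9) = -72
117·t² + 144·t + 4 = 0  ⇒  m = (-72)² − 117·4 = 4716
m = 4716 > 0,  v_rel·d = -72 < 0  ⇒  outside

inside=no margin=4716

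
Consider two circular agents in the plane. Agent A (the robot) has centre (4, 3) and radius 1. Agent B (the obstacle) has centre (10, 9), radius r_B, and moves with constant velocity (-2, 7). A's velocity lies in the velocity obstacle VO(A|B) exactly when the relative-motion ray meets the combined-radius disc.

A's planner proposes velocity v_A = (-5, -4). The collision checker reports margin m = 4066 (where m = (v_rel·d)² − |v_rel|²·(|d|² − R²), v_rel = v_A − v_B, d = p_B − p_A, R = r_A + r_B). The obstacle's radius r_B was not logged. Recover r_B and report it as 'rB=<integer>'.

m = 4066
d = (6, 6);  v_rel = (-3, -11),  |v_rel|² = 130
v_rel×d = (-3)·(6) − (-11)·(6) = 48
since m = R²·130 − 48²:  R² = (2304 + 4066) / 130 = 49
R = √49 = 7  ⇒  r_B = 7 − 1 = 6

rB=6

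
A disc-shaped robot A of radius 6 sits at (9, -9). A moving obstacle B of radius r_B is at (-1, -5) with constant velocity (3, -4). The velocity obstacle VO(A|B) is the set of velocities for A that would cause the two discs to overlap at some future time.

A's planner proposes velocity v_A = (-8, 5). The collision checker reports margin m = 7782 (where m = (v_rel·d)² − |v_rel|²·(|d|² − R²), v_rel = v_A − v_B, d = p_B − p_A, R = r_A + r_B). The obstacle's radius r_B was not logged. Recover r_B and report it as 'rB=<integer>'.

m = 7782
d = (-10, 4);  v_rel = (-11, 9),  |v_rel|² = 202
v_rel×d = (-11)·(4) − (9)·(-10) = 46
since m = R²·202 − 46²:  R² = (2116 + 7782) / 202 = 49
R = √49 = 7  ⇒  r_B = 7 − 6 = 1

rB=1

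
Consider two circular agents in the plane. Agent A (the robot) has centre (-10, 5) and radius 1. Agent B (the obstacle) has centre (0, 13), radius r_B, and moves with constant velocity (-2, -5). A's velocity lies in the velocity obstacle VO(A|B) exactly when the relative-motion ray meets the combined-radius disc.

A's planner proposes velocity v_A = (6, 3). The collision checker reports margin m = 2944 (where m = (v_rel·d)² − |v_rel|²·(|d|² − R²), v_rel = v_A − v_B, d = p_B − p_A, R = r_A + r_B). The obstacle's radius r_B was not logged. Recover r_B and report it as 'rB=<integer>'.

m = 2944
d = (10, 8);  v_rel = (8, 8),  |v_rel|² = 128
v_rel×d = (8)·(8) − (8)·(10) = -16
since m = R²·128 − (-16)²:  R² = (256 + 2944) / 128 = 25
R = √25 = 5  ⇒  r_B = 5 − 1 = 4

rB=4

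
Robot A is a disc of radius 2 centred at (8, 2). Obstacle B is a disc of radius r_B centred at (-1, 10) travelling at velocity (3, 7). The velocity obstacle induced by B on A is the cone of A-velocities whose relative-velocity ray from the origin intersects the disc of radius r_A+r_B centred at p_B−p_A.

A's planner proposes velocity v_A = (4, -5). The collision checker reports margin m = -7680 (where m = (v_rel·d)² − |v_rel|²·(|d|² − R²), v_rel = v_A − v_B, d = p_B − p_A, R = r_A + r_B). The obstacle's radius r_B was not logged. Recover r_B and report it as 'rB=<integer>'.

m = -7680
d = (-9, 8);  v_rel = (1, -12),  |v_rel|² = 145
v_rel×d = (1)·(8) − (-12)·(-9) = -100
since m = R²·145 − (-100)²:  R² = (10000 + -7680) / 145 = 16
R = √16 = 4  ⇒  r_B = 4 − 2 = 2

rB=2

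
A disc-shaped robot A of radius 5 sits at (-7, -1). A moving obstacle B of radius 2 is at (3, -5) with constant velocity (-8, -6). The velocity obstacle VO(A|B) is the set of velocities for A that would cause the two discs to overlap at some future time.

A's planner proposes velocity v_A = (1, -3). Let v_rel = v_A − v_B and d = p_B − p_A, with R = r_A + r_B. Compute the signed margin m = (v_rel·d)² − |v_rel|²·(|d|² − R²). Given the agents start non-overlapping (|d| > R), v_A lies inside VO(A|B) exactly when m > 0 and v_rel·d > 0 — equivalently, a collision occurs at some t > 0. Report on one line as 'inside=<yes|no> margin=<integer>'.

d = (10, -4),  |d|² = 116;  R = 5+2 = 7,  c = 116−7² = 67
v_rel = (9, 3),  |v_rel|² = 90;  v_rel·d = (9)·(10) + (3)·(-4) = 78
90·t² − 156·t + 67 = 0  ⇒  m = 78² − 90·67 = 54
m = 54 > 0,  v_rel·d = 78 > 0  ⇒  inside

inside=yes margin=54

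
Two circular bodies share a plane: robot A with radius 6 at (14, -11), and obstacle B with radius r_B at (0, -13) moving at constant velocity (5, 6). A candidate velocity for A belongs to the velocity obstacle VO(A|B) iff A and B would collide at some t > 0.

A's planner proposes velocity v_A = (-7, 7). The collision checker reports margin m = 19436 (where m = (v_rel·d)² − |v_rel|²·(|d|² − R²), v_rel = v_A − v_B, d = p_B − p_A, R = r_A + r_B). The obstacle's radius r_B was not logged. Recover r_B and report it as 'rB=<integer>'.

m = 19436
d = (-14, -2);  v_rel = (-12, 1),  |v_rel|² = 145
v_rel×d = (-12)·(-2) − (1)·(-14) = 38
since m = R²·145 − 38²:  R² = (1444 + 19436) / 145 = 144
R = √144 = 12  ⇒  r_B = 12 − 6 = 6

rB=6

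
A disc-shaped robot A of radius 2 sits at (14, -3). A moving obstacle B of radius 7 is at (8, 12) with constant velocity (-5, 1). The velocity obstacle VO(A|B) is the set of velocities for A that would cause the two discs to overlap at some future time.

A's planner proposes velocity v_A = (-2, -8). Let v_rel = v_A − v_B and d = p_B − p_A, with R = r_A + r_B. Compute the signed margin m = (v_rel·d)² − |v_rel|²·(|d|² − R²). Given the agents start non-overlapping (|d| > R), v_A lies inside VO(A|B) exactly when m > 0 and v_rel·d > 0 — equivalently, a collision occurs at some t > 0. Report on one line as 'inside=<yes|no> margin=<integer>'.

d = (-6, 15),  |d|² = 261;  R = 2+7 = 9,  c = 261−9² = 180
v_rel = (3, -9),  |v_rel|² = 90;  v_rel·d = (3)·(-6) + (-9)·(15) = -153
90·t² + 306·t + 180 = 0  ⇒  m = (-153)² − 90·180 = 7209
m = 7209 > 0,  v_rel·d = -153 < 0  ⇒  outside

inside=no margin=7209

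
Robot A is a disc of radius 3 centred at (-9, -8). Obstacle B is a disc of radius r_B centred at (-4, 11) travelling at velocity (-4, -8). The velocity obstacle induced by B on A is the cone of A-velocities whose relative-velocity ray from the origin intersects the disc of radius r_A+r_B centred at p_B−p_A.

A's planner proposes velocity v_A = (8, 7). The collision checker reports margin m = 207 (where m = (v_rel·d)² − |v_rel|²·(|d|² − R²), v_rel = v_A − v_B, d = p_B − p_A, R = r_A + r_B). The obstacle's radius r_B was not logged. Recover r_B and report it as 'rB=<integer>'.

m = 207
d = (5, 19);  v_rel = (12, 15),  |v_rel|² = 369
v_rel×d = (12)·(19) − (15)·(5) = 153
since m = R²·369 − 153²:  R² = (23409 + 207) / 369 = 64
R = √64 = 8  ⇒  r_B = 8 − 3 = 5

rB=5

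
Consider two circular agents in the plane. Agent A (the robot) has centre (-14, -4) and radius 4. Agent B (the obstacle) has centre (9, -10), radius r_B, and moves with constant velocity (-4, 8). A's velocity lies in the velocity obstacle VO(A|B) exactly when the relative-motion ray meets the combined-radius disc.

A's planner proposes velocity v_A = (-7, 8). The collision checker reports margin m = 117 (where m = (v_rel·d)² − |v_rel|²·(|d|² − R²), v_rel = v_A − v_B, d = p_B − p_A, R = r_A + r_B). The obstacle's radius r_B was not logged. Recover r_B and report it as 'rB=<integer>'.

m = 117
d = (23, -6);  v_rel = (-3, 0),  |v_rel|² = 9
v_rel×d = (-3)·(-6) − (0)·(23) = 18
since m = R²·9 − 18²:  R² = (324 + 117) / 9 = 49
R = √49 = 7  ⇒  r_B = 7 − 4 = 3

rB=3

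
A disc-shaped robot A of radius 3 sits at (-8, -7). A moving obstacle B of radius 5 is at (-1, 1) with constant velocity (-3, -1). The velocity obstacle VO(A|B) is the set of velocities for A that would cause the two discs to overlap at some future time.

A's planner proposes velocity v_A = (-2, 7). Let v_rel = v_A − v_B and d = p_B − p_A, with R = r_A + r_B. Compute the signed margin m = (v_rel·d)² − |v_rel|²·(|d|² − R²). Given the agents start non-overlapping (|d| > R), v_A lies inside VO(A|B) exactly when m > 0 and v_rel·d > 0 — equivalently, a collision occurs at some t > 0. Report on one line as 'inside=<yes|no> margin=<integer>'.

d = (7, 8),  |d|² = 113;  R = 3+5 = 8,  c = 113−8² = 49
v_rel = (1, 8),  |v_rel|² = 65;  v_rel·d = (1)·(7) + (8)·(8) = 71
65·t² − 142·t + 49 = 0  ⇒  m = 71² − 65·49 = 1856
m = 1856 > 0,  v_rel·d = 71 > 0  ⇒  inside

inside=yes margin=1856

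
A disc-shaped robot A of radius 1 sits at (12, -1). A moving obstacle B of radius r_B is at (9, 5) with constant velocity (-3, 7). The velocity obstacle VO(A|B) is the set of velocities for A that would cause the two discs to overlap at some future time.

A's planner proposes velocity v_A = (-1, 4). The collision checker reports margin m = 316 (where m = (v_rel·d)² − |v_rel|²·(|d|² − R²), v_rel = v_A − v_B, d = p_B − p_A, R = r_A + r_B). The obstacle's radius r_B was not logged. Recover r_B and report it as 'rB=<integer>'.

m = 316
d = (-3, 6);  v_rel = (2, -3),  |v_rel|² = 13
v_rel×d = (2)·(6) − (-3)·(-3) = 3
since m = R²·13 − 3²:  R² = (9 + 316) / 13 = 25
R = √25 = 5  ⇒  r_B = 5 − 1 = 4

rB=4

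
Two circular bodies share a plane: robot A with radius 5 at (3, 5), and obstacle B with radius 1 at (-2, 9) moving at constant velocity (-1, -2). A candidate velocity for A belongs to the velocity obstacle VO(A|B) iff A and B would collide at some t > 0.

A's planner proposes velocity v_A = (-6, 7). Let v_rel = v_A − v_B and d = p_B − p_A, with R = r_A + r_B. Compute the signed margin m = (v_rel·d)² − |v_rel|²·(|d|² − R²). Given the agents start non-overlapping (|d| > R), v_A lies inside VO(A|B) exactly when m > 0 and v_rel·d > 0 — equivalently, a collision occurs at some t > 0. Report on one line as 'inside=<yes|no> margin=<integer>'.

d = (-5, 4),  |d|² = 41;  R = 5+1 = 6,  c = 41−6² = 5
v_rel = (-5, 9),  |v_rel|² = 106;  v_rel·d = (-5)·(-5) + (9)·(4) = 61
106·t² − 122·t + 5 = 0  ⇒  m = 61² − 106·5 = 3191
m = 3191 > 0,  v_rel·d = 61 > 0  ⇒  inside

inside=yes margin=3191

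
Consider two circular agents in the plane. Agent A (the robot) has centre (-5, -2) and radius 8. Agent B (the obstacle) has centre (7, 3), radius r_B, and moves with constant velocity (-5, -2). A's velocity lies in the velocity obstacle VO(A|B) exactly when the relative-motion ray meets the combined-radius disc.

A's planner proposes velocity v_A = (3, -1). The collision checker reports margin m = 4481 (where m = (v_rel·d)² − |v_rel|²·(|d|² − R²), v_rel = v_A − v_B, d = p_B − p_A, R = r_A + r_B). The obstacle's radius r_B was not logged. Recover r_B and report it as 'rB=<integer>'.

m = 4481
d = (12, 5);  v_rel = (8, 1),  |v_rel|² = 65
v_rel×d = (8)·(5) − (1)·(12) = 28
since m = R²·65 − 28²:  R² = (784 + 4481) / 65 = 81
R = √81 = 9  ⇒  r_B = 9 − 8 = 1

rB=1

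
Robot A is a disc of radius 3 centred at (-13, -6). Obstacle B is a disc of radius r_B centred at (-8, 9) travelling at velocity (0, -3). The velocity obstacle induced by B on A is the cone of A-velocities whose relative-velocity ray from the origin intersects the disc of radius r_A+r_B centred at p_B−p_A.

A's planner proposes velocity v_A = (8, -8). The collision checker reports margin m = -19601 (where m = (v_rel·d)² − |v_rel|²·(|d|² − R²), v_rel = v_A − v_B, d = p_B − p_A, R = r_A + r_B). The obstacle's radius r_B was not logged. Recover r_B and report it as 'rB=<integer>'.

m = -19601
d = (5, 15);  v_rel = (8, -5),  |v_rel|² = 89
v_rel×d = (8)·(15) − (-5)·(5) = 145
since m = R²·89 − 145²:  R² = (21025 + -19601) / 89 = 16
R = √16 = 4  ⇒  r_B = 4 − 3 = 1

rB=1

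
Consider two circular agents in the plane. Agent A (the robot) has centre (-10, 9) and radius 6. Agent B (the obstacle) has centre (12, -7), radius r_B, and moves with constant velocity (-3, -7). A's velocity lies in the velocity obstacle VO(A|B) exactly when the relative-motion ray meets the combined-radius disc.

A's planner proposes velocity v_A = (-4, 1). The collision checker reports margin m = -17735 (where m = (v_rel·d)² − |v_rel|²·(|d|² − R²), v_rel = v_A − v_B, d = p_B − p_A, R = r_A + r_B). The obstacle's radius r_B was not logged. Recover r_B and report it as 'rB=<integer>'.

m = -17735
d = (22, -16);  v_rel = (-1, 8),  |v_rel|² = 65
v_rel×d = (-1)·(-16) − (8)·(22) = -160
since m = R²·65 − (-160)²:  R² = (25600 + -17735) / 65 = 121
R = √121 = 11  ⇒  r_B = 11 − 6 = 5

rB=5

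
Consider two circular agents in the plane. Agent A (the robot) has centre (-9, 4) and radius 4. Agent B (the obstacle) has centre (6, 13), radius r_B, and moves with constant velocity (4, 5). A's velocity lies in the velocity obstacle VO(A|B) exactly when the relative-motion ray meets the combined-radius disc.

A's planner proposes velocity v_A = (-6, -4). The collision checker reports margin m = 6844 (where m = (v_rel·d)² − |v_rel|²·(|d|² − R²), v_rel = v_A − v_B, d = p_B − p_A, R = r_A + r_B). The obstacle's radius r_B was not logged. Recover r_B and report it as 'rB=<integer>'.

m = 6844
d = (15, 9);  v_rel = (-10, -9),  |v_rel|² = 181
v_rel×d = (-10)·(9) − (-9)·(15) = 45
since m = R²·181 − 45²:  R² = (2025 + 6844) / 181 = 49
R = √49 = 7  ⇒  r_B = 7 − 4 = 3

rB=3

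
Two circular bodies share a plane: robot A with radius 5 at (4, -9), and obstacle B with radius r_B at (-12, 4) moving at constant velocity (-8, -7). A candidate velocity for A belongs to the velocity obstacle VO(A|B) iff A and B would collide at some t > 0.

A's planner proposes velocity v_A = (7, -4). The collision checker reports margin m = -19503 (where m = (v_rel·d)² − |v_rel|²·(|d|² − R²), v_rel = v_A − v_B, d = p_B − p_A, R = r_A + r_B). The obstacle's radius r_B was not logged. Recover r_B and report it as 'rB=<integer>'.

m = -19503
d = (-16, 13);  v_rel = (15, 3),  |v_rel|² = 234
v_rel×d = (15)·(13) − (3)·(-16) = 243
since m = R²·234 − 243²:  R² = (59049 + -19503) / 234 = 169
R = √169 = 13  ⇒  r_B = 13 − 5 = 8

rB=8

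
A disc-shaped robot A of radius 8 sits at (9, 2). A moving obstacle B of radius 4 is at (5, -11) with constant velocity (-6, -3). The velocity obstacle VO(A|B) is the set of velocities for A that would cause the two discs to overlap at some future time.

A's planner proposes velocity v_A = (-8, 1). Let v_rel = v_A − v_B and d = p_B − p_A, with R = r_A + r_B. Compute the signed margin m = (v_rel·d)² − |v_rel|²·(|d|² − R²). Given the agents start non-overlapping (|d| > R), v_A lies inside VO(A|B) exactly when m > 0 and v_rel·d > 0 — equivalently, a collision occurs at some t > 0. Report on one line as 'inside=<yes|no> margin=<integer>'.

d = (-4, -13),  |d|² = 185;  R = 8+4 = 12,  c = 185−12² = 41
v_rel = (-2, 4),  |v_rel|² = 20;  v_rel·d = (-2)·(-4) + (4)·(-13) = -44
20·t² + 88·t + 41 = 0  ⇒  m = (-44)² − 20·41 = 1116
m = 1116 > 0,  v_rel·d = -44 < 0  ⇒  outside

inside=no margin=1116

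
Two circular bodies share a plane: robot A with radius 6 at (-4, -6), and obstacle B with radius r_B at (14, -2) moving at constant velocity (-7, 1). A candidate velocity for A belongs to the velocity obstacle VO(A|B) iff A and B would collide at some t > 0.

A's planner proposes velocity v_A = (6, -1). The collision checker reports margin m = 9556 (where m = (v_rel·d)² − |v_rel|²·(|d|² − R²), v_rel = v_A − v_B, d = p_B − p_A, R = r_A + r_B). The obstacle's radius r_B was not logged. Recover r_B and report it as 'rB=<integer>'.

m = 9556
d = (18, 4);  v_rel = (13, -2),  |v_rel|² = 173
v_rel×d = (13)·(4) − (-2)·(18) = 88
since m = R²·173 − 88²:  R² = (7744 + 9556) / 173 = 100
R = √100 = 10  ⇒  r_B = 10 − 6 = 4

rB=4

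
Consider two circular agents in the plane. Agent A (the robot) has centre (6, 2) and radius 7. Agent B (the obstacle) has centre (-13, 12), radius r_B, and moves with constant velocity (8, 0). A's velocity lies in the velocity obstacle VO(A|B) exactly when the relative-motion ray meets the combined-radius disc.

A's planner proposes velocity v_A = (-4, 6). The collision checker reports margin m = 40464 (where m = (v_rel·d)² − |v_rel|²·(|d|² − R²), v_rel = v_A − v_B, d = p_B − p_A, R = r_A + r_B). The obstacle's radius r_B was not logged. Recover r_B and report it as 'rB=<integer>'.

m = 40464
d = (-19, 10);  v_rel = (-12, 6),  |v_rel|² = 180
v_rel×d = (-12)·(10) − (6)·(-19) = -6
since m = R²·180 − (-6)²:  R² = (36 + 40464) / 180 = 225
R = √225 = 15  ⇒  r_B = 15 − 7 = 8

rB=8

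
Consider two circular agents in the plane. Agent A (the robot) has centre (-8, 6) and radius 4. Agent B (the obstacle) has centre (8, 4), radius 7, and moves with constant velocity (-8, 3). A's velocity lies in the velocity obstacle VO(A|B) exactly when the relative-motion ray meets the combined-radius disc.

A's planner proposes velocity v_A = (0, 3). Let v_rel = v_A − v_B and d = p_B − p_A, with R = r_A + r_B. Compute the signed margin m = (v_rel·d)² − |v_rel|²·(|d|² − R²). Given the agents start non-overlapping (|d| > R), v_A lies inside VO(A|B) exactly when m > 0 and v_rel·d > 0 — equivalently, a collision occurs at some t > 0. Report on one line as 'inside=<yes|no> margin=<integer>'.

d = (16, -2),  |d|² = 260;  R = 4+7 = 11,  c = 260−11² = 139
v_rel = (8, 0),  |v_rel|² = 64;  v_rel·d = (8)·(16) + (0)·(-2) = 128
64·t² − 256·t + 139 = 0  ⇒  m = 128² − 64·139 = 7488
m = 7488 > 0,  v_rel·d = 128 > 0  ⇒  inside

inside=yes margin=7488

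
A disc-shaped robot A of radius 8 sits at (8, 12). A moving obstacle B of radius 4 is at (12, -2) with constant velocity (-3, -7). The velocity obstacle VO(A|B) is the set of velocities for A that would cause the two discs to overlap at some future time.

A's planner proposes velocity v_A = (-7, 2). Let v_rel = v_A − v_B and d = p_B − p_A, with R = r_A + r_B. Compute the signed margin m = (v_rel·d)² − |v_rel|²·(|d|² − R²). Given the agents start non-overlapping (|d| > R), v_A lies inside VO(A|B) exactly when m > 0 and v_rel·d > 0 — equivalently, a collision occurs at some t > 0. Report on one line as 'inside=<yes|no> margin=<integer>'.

d = (4, -14),  |d|² = 212;  R = 8+4 = 12,  c = 212−12² = 68
v_rel = (-4, 9),  |v_rel|² = 97;  v_rel·d = (-4)·(4) + (9)·(-14) = -142
97·t² + 284·t + 68 = 0  ⇒  m = (-142)² − 97·68 = 13568
m = 13568 > 0,  v_rel·d = -142 < 0  ⇒  outside

inside=no margin=13568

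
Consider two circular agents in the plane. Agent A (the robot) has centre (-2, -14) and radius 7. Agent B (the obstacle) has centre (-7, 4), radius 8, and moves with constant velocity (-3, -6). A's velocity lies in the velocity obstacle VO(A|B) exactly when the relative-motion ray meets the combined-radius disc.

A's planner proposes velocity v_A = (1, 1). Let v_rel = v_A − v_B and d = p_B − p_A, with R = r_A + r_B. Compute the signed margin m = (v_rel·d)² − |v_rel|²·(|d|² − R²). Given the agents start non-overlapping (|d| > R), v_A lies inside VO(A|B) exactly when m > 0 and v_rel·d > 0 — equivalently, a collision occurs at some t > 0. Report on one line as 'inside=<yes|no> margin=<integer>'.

d = (-5, 18),  |d|² = 349;  R = 7+8 = 15,  c = 349−15² = 124
v_rel = (4, 7),  |v_rel|² = 65;  v_rel·d = (4)·(-5) + (7)·(18) = 106
65·t² − 212·t + 124 = 0  ⇒  m = 106² − 65·124 = 3176
m = 3176 > 0,  v_rel·d = 106 > 0  ⇒  inside

inside=yes margin=3176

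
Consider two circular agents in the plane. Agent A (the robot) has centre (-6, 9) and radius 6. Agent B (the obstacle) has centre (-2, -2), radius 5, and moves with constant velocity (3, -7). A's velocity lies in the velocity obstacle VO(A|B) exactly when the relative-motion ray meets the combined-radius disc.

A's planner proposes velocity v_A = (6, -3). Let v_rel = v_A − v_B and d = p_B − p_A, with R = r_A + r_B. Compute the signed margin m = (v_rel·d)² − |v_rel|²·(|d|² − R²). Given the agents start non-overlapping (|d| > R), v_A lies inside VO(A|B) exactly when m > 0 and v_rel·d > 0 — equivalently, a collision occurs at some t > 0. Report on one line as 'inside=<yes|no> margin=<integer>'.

d = (4, -11),  |d|² = 137;  R = 6+5 = 11,  c = 137−11² = 16
v_rel = (3, 4),  |v_rel|² = 25;  v_rel·d = (3)·(4) + (4)·(-11) = -32
25·t² + 64·t + 16 = 0  ⇒  m = (-32)² − 25·16 = 624
m = 624 > 0,  v_rel·d = -32 < 0  ⇒  outside

inside=no margin=624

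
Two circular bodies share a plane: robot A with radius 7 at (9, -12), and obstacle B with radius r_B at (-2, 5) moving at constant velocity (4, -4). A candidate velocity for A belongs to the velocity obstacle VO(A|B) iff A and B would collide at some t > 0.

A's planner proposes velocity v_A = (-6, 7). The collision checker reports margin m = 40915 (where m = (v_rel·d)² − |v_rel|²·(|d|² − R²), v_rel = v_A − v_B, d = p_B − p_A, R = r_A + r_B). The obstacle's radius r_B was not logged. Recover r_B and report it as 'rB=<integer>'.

m = 40915
d = (-11, 17);  v_rel = (-10, 11),  |v_rel|² = 221
v_rel×d = (-10)·(17) − (11)·(-11) = -49
since m = R²·221 − (-49)²:  R² = (2401 + 40915) / 221 = 196
R = √196 = 14  ⇒  r_B = 14 − 7 = 7

rB=7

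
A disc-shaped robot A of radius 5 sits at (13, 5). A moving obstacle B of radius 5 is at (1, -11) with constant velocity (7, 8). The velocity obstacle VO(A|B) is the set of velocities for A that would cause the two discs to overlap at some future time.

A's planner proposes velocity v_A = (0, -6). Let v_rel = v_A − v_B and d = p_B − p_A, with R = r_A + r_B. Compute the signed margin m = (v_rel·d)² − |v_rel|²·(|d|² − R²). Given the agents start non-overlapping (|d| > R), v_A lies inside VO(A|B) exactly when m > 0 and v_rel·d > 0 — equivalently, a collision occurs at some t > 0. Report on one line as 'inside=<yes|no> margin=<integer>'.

d = (-12, -16),  |d|² = 400;  R = 5+5 = 10,  c = 400−10² = 300
v_rel = (-7, -14),  |v_rel|² = 245;  v_rel·d = (-7)·(-12) + (-14)·(-16) = 308
245·t² − 616·t + 300 = 0  ⇒  m = 308² − 245·300 = 21364
m = 21364 > 0,  v_rel·d = 308 > 0  ⇒  inside

inside=yes margin=21364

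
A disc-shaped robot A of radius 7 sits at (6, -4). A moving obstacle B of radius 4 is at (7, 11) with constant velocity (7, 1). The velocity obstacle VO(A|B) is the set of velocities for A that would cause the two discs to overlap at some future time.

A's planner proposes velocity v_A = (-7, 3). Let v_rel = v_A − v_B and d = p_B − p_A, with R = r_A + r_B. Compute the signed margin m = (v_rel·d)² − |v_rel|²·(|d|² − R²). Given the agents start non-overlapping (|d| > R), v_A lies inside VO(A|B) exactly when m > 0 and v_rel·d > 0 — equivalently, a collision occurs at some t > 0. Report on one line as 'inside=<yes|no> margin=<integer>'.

d = (1, 15),  |d|² = 226;  R = 7+4 = 11,  c = 226−11² = 105
v_rel = (-14, 2),  |v_rel|² = 200;  v_rel·d = (-14)·(1) + (2)·(15) = 16
200·t² − 32·t + 105 = 0  ⇒  m = 16² − 200·105 = -20744
m = -20744 < 0,  v_rel·d = 16 > 0  ⇒  outside

inside=no margin=-20744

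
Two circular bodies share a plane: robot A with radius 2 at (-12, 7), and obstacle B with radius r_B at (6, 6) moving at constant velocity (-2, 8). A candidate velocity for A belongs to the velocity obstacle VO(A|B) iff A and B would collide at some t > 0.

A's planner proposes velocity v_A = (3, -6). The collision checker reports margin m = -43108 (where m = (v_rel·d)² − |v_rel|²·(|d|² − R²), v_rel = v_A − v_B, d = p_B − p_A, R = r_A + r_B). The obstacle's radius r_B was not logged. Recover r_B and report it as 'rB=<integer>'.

m = -43108
d = (18, -1);  v_rel = (5, -14),  |v_rel|² = 221
v_rel×d = (5)·(-1) − (-14)·(18) = 247
since m = R²·221 − 247²:  R² = (61009 + -43108) / 221 = 81
R = √81 = 9  ⇒  r_B = 9 − 2 = 7

rB=7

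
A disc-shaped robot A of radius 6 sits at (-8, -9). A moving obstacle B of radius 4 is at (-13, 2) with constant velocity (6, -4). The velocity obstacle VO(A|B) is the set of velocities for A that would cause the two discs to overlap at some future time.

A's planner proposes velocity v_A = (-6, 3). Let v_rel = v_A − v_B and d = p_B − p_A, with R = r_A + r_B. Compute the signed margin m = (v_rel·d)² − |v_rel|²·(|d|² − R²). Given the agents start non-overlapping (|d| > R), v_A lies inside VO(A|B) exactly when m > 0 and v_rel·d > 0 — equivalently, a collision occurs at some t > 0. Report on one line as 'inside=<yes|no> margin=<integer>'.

d = (-5, 11),  |d|² = 146;  R = 6+4 = 10,  c = 146−10² = 46
v_rel = (-12, 7),  |v_rel|² = 193;  v_rel·d = (-12)·(-5) + (7)·(11) = 137
193·t² − 274·t + 46 = 0  ⇒  m = 137² − 193·46 = 9891
m = 9891 > 0,  v_rel·d = 137 > 0  ⇒  inside

inside=yes margin=9891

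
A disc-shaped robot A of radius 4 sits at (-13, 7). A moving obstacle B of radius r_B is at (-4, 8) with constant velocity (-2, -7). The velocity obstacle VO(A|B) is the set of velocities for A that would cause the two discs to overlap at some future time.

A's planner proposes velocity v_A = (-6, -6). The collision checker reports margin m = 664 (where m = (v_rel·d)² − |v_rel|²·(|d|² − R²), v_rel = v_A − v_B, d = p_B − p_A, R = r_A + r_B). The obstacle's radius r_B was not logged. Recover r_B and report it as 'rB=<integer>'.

m = 664
d = (9, 1);  v_rel = (-4, 1),  |v_rel|² = 17
v_rel×d = (-4)·(1) − (1)·(9) = -13
since m = R²·17 − (-13)²:  R² = (169 + 664) / 17 = 49
R = √49 = 7  ⇒  r_B = 7 − 4 = 3

rB=3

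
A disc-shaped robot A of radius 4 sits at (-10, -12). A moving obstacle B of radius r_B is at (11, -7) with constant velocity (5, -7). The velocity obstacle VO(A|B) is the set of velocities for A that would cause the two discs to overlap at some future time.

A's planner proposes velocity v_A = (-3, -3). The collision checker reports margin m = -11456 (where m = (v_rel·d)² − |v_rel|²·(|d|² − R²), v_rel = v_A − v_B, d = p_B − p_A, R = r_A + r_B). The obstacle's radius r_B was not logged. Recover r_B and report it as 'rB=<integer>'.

m = -11456
d = (21, 5);  v_rel = (-8, 4),  |v_rel|² = 80
v_rel×d = (-8)·(5) − (4)·(21) = -124
since m = R²·80 − (-124)²:  R² = (15376 + -11456) / 80 = 49
R = √49 = 7  ⇒  r_B = 7 − 4 = 3

rB=3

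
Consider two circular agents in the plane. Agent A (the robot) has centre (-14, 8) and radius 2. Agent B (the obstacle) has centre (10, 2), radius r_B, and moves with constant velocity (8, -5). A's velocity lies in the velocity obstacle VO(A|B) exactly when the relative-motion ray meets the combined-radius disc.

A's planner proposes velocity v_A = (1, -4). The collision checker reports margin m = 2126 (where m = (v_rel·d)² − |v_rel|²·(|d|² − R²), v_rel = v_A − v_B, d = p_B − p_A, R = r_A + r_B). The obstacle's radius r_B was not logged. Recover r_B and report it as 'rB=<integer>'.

m = 2126
d = (24, -6);  v_rel = (-7, 1),  |v_rel|² = 50
v_rel×d = (-7)·(-6) − (1)·(24) = 18
since m = R²·50 − 18²:  R² = (324 + 2126) / 50 = 49
R = √49 = 7  ⇒  r_B = 7 − 2 = 5

rB=5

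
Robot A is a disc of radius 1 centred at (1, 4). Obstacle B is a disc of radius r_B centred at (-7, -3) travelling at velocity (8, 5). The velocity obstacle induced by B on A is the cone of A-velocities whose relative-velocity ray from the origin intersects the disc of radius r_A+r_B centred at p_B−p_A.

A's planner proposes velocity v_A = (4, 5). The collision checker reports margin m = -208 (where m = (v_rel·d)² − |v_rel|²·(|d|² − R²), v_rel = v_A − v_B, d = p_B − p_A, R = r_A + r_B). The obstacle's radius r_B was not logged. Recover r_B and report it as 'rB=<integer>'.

m = -208
d = (-8, -7);  v_rel = (-4, 0),  |v_rel|² = 16
v_rel×d = (-4)·(-7) − (0)·(-8) = 28
since m = R²·16 − 28²:  R² = (784 + -208) / 16 = 36
R = √36 = 6  ⇒  r_B = 6 − 1 = 5

rB=5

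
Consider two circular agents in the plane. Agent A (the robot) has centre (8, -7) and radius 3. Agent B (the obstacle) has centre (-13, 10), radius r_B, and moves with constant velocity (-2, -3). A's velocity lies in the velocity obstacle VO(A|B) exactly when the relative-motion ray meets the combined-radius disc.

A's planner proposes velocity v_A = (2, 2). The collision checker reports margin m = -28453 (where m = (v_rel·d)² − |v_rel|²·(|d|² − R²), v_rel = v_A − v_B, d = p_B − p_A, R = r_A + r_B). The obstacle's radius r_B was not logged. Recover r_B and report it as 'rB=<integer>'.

m = -28453
d = (-21, 17);  v_rel = (4, 5),  |v_rel|² = 41
v_rel×d = (4)·(17) − (5)·(-21) = 173
since m = R²·41 − 173²:  R² = (29929 + -28453) / 41 = 36
R = √36 = 6  ⇒  r_B = 6 − 3 = 3

rB=3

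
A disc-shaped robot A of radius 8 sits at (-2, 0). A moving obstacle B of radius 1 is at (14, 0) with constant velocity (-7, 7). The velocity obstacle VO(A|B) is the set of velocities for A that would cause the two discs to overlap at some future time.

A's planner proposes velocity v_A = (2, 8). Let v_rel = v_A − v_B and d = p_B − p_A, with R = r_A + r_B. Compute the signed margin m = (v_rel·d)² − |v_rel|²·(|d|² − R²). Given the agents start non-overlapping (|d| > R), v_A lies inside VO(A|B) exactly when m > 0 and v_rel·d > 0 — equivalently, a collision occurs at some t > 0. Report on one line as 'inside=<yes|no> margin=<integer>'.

d = (16, 0),  |d|² = 256;  R = 8+1 = 9,  c = 256−9² = 175
v_rel = (9, 1),  |v_rel|² = 82;  v_rel·d = (9)·(16) + (1)·(0) = 144
82·t² − 288·t + 175 = 0  ⇒  m = 144² − 82·175 = 6386
m = 6386 > 0,  v_rel·d = 144 > 0  ⇒  inside

inside=yes margin=6386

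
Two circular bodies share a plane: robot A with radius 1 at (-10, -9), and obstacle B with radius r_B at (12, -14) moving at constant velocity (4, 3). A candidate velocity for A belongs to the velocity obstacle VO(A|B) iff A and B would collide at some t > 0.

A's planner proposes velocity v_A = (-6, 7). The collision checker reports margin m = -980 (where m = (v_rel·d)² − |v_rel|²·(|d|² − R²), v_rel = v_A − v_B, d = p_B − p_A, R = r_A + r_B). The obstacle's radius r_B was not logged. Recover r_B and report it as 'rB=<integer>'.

m = -980
d = (22, -5);  v_rel = (-10, 4),  |v_rel|² = 116
v_rel×d = (-10)·(-5) − (4)·(22) = -38
since m = R²·116 − (-38)²:  R² = (1444 + -980) / 116 = 4
R = √4 = 2  ⇒  r_B = 2 − 1 = 1

rB=1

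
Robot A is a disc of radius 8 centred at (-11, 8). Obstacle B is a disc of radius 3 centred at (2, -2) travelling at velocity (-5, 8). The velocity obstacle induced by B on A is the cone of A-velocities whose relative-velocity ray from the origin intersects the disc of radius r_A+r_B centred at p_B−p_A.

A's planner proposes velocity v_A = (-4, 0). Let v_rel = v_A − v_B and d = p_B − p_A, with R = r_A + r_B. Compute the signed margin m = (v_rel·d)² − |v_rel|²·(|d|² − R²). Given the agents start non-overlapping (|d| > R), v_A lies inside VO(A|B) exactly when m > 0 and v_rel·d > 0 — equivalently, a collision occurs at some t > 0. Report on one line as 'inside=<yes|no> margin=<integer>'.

d = (13, -10),  |d|² = 269;  R = 8+3 = 11,  c = 269−11² = 148
v_rel = (1, -8),  |v_rel|² = 65;  v_rel·d = (1)·(13) + (-8)·(-10) = 93
65·t² − 186·t + 148 = 0  ⇒  m = 93² − 65·148 = -971
m = -971 < 0,  v_rel·d = 93 > 0  ⇒  outside

inside=no margin=-971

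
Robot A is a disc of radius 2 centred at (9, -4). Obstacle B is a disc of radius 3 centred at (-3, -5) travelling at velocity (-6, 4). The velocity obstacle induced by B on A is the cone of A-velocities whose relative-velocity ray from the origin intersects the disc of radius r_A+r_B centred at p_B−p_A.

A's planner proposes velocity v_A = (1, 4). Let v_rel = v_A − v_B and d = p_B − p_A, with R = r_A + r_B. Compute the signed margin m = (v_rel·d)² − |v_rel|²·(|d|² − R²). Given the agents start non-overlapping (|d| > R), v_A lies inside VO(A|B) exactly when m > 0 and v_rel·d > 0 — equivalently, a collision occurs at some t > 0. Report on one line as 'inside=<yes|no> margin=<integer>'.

d = (-12, -1),  |d|² = 145;  R = 2+3 = 5,  c = 145−5² = 120
v_rel = (7, 0),  |v_rel|² = 49;  v_rel·d = (7)·(-12) + (0)·(-1) = -84
49·t² + 168·t + 120 = 0  ⇒  m = (-84)² − 49·120 = 1176
m = 1176 > 0,  v_rel·d = -84 < 0  ⇒  outside

inside=no margin=1176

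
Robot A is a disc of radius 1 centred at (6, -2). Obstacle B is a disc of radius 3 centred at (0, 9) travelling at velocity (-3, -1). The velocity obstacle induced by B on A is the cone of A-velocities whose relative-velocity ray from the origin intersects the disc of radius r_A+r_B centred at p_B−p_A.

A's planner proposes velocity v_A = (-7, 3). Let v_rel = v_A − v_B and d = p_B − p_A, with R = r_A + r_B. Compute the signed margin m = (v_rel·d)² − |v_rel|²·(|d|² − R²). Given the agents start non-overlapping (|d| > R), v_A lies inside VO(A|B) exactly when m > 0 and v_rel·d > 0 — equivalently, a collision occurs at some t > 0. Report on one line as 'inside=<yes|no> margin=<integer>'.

d = (-6, 11),  |d|² = 157;  R = 1+3 = 4,  c = 157−4² = 141
v_rel = (-4, 4),  |v_rel|² = 32;  v_rel·d = (-4)·(-6) + (4)·(11) = 68
32·t² − 136·t + 141 = 0  ⇒  m = 68² − 32·141 = 112
m = 112 > 0,  v_rel·d = 68 > 0  ⇒  inside

inside=yes margin=112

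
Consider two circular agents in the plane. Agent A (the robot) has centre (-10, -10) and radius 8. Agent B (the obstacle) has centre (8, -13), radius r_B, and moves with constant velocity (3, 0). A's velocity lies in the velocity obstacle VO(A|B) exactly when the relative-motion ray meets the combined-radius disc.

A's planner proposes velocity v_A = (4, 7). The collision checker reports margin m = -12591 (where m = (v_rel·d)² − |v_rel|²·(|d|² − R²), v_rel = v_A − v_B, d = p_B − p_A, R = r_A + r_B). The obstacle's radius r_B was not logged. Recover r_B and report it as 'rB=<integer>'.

m = -12591
d = (18, -3);  v_rel = (1, 7),  |v_rel|² = 50
v_rel×d = (1)·(-3) − (7)·(18) = -129
since m = R²·50 − (-129)²:  R² = (16641 + -12591) / 50 = 81
R = √81 = 9  ⇒  r_B = 9 − 8 = 1

rB=1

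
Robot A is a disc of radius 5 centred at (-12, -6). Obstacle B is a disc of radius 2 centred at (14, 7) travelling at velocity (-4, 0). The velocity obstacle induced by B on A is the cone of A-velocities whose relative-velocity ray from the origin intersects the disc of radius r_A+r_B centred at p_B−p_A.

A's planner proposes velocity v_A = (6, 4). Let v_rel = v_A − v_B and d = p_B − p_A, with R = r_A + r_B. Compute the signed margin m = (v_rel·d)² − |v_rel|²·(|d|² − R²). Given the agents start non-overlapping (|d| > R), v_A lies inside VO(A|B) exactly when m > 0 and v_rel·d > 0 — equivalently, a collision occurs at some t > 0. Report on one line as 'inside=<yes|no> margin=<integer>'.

d = (26, 13),  |d|² = 845;  R = 5+2 = 7,  c = 845−7² = 796
v_rel = (10, 4),  |v_rel|² = 116;  v_rel·d = (10)·(26) + (4)·(13) = 312
116·t² − 624·t + 796 = 0  ⇒  m = 312² − 116·796 = 5008
m = 5008 > 0,  v_rel·d = 312 > 0  ⇒  inside

inside=yes margin=5008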